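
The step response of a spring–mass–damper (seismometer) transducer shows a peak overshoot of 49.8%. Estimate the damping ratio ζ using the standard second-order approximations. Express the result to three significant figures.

ζ = −ln(OS)/√(π² + (ln OS)²). With OS = 0.498, ln OS = −0.6972 and ζ = 0.6972/3.218 = 0.217.

ζ ≈ 0.217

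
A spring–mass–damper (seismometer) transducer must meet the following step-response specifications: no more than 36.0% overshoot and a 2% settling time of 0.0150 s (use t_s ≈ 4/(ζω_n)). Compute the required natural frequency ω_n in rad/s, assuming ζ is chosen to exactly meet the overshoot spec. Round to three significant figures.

ω_n ≈ 862 rad/s

Inverting the overshoot relation: ζ = |ln 0.360|/√(π² + ln²0.360) = 0.309.
Then ω_n = 4/(ζ t_s) = 4/(0.309 × 0.0150) = 862 rad/s.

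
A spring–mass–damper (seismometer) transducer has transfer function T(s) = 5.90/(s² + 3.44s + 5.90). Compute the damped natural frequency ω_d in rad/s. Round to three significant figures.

ω_d ≈ 1.72 rad/s

Comparing the denominator to s² + 2ζω_n s + ω_n²: ω_n = √5.90 = 2.43 rad/s, and 2ζω_n = 3.44 so ζ = 3.44/(2·2.43) = 0.708.
The damped frequency ω_d = ω_n√(1−ζ²) = 1.72 rad/s.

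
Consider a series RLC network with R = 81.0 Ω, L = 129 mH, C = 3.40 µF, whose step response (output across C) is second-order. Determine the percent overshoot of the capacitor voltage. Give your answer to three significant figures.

%OS ≈ 51.3%

For a series RLC circuit (capacitor voltage as output), ω_n = 1/√(LC) = 1/√(129 mH · 3.40 µF) = 1510 rad/s.
ζ = (R/2)·√(C/L) = (81.0/2)·√(3.40 µF/129 mH) = 0.208.
%OS = 100·exp(−πζ/√(1−ζ²)) = 51.3%.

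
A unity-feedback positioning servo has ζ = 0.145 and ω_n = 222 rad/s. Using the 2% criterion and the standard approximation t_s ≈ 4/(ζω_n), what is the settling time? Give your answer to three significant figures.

t_s ≈ 4/(ζω_n) = 4/(0.145 × 222) = 0.124 s.

t_s ≈ 0.124 s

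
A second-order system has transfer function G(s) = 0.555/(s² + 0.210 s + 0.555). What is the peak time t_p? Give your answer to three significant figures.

ω_n = √0.555 = 0.745 rad/s; ζ = 0.210/(2·0.745) = 0.141.
The damped frequency ω_d = ω_n√(1−ζ²) = 0.738 rad/s. Then t_p = π/ω_d = 4.26 s.

t_p ≈ 4.26 s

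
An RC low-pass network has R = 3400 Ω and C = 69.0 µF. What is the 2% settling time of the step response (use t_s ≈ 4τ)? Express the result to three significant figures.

t_s ≈ 0.938 s

τ = RC = 3400 × 69.0 µF = 0.235 s.
t_s ≈ 4τ = 0.938 s.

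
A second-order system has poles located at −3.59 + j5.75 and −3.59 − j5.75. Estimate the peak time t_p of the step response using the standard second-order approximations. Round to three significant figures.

t_p ≈ 0.546 s

t_p = π/ω_d with ω_d = 5.75 (the imaginary part), so t_p = 0.546 s.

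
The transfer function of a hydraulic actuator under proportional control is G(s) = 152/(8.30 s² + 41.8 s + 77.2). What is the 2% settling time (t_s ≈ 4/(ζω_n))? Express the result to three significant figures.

t_s ≈ 1.59 s

Dividing through by 8.30: denominator becomes s² + 5.036 s + 9.301.
So ω_n = √9.301 = 3.05 rad/s and ζ = 5.036/(2·3.05) = 0.826.
t_s ≈ 4/(ζω_n) = 1.59 s.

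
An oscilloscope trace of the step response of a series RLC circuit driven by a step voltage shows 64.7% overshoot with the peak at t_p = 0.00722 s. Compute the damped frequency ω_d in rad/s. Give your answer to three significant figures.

t_p = π/ω_d, so ω_d = π/0.00722 = 435 rad/s.

ω_d ≈ 435 rad/s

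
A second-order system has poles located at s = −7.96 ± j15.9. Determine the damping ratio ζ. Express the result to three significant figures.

ζ ≈ 0.448

|pole| = ω_n = √(7.96² + 15.9²) = 17.8 rad/s; ζ = cos θ = σ/ω_n = 0.448.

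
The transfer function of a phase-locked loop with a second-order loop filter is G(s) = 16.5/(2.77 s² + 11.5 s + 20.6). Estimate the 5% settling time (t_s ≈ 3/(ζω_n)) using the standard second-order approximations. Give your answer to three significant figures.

t_s ≈ 1.45 s

Dividing through by 2.77: denominator becomes s² + 4.152 s + 7.437.
So ω_n = √7.437 = 2.73 rad/s and ζ = 4.152/(2·2.73) = 0.761.
t_s ≈ 3/(ζω_n) = 1.45 s.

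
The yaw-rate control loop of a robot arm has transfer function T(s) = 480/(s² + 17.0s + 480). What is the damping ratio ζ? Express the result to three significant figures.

Matching coefficients with s² + 2ζω_n s + ω_n² gives ω_n² = 480 ⇒ ω_n = 21.9 rad/s, and ζ = 17.0/(2ω_n) = 0.388.

ζ ≈ 0.388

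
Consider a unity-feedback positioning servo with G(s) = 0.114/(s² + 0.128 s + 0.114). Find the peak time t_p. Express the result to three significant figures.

Comparing the denominator to s² + 2ζω_n s + ω_n²: ω_n = √0.114 = 0.338 rad/s, and 2ζω_n = 0.128 so ζ = 0.128/(2·0.338) = 0.190.
ω_d = 0.338·√(1 − 0.190²) = 0.332 rad/s. Then t_p = π/ω_d = 9.48 s.

t_p ≈ 9.48 s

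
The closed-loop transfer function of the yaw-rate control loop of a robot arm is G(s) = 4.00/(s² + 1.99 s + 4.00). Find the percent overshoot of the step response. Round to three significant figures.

%OS ≈ 16.5%

ω_n = √4.00 = 2.00 rad/s; ζ = 1.99/(2·2.00) = 0.497.
Overshoot: exp(−π·0.497/√(1−0.497²)) = 0.165, i.e. 16.5%.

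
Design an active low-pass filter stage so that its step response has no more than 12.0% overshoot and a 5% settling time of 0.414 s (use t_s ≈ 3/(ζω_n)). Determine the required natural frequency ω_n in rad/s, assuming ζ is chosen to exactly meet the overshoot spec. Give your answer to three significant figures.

ω_n ≈ 13.0 rad/s

Inverting the overshoot relation: ζ = |ln 0.120|/√(π² + ln²0.120) = 0.559.
Then ω_n = 3/(ζ t_s) = 3/(0.559 × 0.414) = 13.0 rad/s.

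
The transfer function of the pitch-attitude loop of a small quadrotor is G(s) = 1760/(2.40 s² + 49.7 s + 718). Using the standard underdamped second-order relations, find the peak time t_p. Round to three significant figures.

t_p ≈ 0.227 s

Dividing through by 2.40: denominator becomes s² + 20.71 s + 299.2.
So ω_n = √299.2 = 17.3 rad/s and ζ = 20.71/(2·17.3) = 0.599.
ω_d = 17.3·√(1 − 0.599²) = 13.9 rad/s. t_p = π/ω_d = 0.227 s.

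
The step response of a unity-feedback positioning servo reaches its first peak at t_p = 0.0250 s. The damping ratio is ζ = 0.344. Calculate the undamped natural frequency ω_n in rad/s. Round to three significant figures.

ω_n ≈ 134 rad/s

Peak time t_p = π/ω_d, so ω_d = π/t_p = π/0.0250 = 126 rad/s.
ω_n = ω_d/√(1−ζ²) = 126/√0.882 = 134 rad/s.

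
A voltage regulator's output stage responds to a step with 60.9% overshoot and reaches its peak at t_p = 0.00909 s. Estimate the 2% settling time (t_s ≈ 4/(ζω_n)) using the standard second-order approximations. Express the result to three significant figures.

From the overshoot, ζ = −ln(OS)/√(π²+ln²(OS)) = 0.156.
t_p = π/ω_d ⇒ ω_d = 346 rad/s; then ω_n = ω_d/√(1−ζ²) = 350 rad/s.
t_s ≈ 4/(ζω_n) = 4/(0.156·350) = 0.0733 s.

t_s ≈ 0.0733 s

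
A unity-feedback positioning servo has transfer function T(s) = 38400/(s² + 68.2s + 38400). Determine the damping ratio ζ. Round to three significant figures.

ζ ≈ 0.174

Matching coefficients with s² + 2ζω_n s + ω_n² gives ω_n² = 38400 ⇒ ω_n = 196 rad/s, and ζ = 68.2/(2ω_n) = 0.174.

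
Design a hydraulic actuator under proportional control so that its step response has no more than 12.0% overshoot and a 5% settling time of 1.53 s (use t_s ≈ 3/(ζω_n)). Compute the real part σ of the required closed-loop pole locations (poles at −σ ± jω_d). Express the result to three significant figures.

σ ≈ 1.96

The settling-time spec alone fixes σ = ζω_n = 3/t_s = 3/1.53 = 1.96.
(Overshoot then fixes ζ = 0.559 and hence ω_d = σ·√(1−ζ²)/ζ = 2.91 rad/s.)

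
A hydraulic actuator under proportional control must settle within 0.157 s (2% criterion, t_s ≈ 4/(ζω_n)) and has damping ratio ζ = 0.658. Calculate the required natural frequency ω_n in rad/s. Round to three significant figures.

ω_n ≈ 38.7 rad/s

Rearranging t_s ≈ 4/(ζω_n) gives ω_n = 4/(ζ·t_s) = 4/(0.658 × 0.157) = 38.7 rad/s.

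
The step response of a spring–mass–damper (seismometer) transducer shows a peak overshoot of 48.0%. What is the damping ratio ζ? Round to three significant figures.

From %OS = 100·exp(−πζ/√(1−ζ²)), invert to get ζ = −ln(OS)/√(π² + ln²(OS)) with OS = 0.480.
−ln 0.480 = 0.7340, so ζ = 0.7340/√(π² + 0.5387) = 0.228.

ζ ≈ 0.228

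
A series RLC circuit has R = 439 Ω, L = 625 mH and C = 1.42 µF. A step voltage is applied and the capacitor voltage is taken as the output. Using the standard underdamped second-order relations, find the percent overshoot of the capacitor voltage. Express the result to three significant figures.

For a series RLC circuit (capacitor voltage as output), ω_n = 1/√(LC) = 1/√(625 mH · 1.42 µF) = 1060 rad/s.
ζ = (R/2)·√(C/L) = (439/2)·√(1.42 µF/625 mH) = 0.331.
Overshoot: exp(−π·0.331/√(1−0.331²)) = 0.332, i.e. 33.2%.

%OS ≈ 33.2%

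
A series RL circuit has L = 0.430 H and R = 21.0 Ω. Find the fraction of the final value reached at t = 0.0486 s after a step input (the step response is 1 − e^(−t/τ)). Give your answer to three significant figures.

y/y_∞ ≈ 0.907

τ = L/R = 0.430/21.0 = 0.0205 s.
y(t)/y_∞ = 1 − e^(−t/τ) = 1 − e^(−0.0486/0.0205) = 1 − e^(−2.37) = 0.907.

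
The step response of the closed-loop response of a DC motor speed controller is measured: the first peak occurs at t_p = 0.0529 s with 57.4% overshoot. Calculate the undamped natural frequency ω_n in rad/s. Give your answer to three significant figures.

ω_n ≈ 60.3 rad/s

The overshoot fixes ζ = −ln(OS)/√(π²+ln²(OS)) = 0.174.
From t_p = π/ω_d, ω_d = π/0.0529 = 59.4 rad/s, so ω_n = ω_d/√(1−ζ²) = 60.3 rad/s.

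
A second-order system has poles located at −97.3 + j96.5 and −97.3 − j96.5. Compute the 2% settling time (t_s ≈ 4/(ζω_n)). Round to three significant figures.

t_s ≈ 0.0411 s

For poles at −σ ± jω_d, ζω_n = σ = 97.3, so t_s ≈ 4/σ = 0.0411 s.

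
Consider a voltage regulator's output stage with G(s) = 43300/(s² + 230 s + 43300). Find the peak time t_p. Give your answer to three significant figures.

ω_n = √43300 = 208 rad/s; ζ = 230/(2·208) = 0.553.
ω_d = ω_n√(1−ζ²) = 173 rad/s. Then t_p = π/ω_d = 0.0181 s.

t_p ≈ 0.0181 s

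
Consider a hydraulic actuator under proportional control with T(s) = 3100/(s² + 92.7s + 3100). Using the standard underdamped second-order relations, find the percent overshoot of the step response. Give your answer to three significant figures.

ω_n = √3100 = 55.7 rad/s; ζ = 92.7/(2·55.7) = 0.832.
%OS = 100·exp(−πζ/√(1−ζ²)) = 0.891%.

%OS ≈ 0.891%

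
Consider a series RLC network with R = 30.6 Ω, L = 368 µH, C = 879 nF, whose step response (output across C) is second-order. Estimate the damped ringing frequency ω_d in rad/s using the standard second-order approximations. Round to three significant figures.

For a series RLC circuit (capacitor voltage as output), ω_n = 1/√(LC) = 1/√(368 µH · 879 nF) = 55600 rad/s.
ζ = (R/2)·√(C/L) = (30.6/2)·√(879 nF/368 µH) = 0.748.
ω_d = 55600·√(1 − 0.748²) = 36900 rad/s.

ω_d ≈ 36900 rad/s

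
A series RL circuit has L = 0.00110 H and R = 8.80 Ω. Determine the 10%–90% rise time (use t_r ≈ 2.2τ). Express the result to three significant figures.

τ = L/R = 0.00110/8.80 = 0.000125 s.
t_r ≈ 2.2τ = 0.000275 s.

t_r ≈ 0.000275 s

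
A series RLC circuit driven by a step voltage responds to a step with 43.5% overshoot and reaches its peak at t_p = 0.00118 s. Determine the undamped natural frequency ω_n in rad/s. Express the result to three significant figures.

ω_n ≈ 2750 rad/s

ζ from %OS: ζ = |ln 0.435|/√(π²+ln²0.435) = 0.256.
From t_p = π/ω_d, ω_d = π/0.00118 = 2660 rad/s, so ω_n = ω_d/√(1−ζ²) = 2750 rad/s.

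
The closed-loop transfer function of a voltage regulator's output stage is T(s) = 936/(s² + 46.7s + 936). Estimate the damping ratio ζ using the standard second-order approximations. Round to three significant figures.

Matching coefficients with s² + 2ζω_n s + ω_n² gives ω_n² = 936 ⇒ ω_n = 30.6 rad/s, and ζ = 46.7/(2ω_n) = 0.763.

ζ ≈ 0.763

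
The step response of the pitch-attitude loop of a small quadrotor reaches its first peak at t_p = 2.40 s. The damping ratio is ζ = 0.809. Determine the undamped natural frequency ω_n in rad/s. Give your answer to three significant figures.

Peak time t_p = π/ω_d, so ω_d = π/t_p = π/2.40 = 1.31 rad/s.
ω_n = ω_d/√(1−ζ²) = 1.31/√0.346 = 2.23 rad/s.

ω_n ≈ 2.23 rad/s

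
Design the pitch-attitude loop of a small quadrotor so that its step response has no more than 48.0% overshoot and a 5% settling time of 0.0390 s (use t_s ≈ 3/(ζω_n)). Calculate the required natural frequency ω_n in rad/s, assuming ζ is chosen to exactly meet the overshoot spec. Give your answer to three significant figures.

ω_n ≈ 338 rad/s

From %OS = 100·exp(−πζ/√(1−ζ²)), invert to get ζ = −ln(OS)/√(π² + ln²(OS)) with OS = 0.480.
−ln 0.480 = 0.7340, so ζ = 0.7340/√(π² + 0.5387) = 0.228.
Then ω_n = 3/(ζ t_s) = 3/(0.228 × 0.0390) = 338 rad/s.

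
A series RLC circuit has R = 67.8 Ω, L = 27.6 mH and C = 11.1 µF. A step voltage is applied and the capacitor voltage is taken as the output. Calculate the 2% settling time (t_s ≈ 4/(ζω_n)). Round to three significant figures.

For a series RLC circuit (capacitor voltage as output), ω_n = 1/√(LC) = 1/√(27.6 mH · 11.1 µF) = 1810 rad/s.
ζ = (R/2)·√(C/L) = (67.8/2)·√(11.1 µF/27.6 mH) = 0.680.
t_s ≈ 4/(ζω_n) = 0.00326 s.

t_s ≈ 0.00326 s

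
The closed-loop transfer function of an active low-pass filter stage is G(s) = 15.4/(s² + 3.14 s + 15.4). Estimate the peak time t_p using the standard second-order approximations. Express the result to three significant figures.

t_p ≈ 0.874 s

Matching coefficients with s² + 2ζω_n s + ω_n² gives ω_n² = 15.4 ⇒ ω_n = 3.92 rad/s, and ζ = 3.14/(2ω_n) = 0.400.
ω_d = 3.92·√(1 − 0.400²) = 3.60 rad/s. Then t_p = π/ω_d = 0.874 s.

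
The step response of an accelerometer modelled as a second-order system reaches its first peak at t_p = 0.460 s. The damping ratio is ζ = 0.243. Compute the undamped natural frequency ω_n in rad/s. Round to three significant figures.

ω_n ≈ 7.04 rad/s

Peak time t_p = π/ω_d, so ω_d = π/t_p = π/0.460 = 6.83 rad/s.
ω_n = ω_d/√(1−ζ²) = 6.83/√0.941 = 7.04 rad/s.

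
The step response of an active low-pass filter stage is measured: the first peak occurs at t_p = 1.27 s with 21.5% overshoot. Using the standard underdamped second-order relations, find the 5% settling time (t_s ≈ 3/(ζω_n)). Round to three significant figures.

From the overshoot, ζ = −ln(OS)/√(π²+ln²(OS)) = 0.439.
t_p = π/ω_d ⇒ ω_d = 2.47 rad/s; then ω_n = ω_d/√(1−ζ²) = 2.75 rad/s.
t_s ≈ 3/(ζω_n) = 3/(0.439·2.75) = 2.48 s.

t_s ≈ 2.48 s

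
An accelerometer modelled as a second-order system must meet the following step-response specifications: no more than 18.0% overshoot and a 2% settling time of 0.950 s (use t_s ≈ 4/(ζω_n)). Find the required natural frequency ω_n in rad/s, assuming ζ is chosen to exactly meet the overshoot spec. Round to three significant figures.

ζ = −ln(OS)/√(π² + (ln OS)²). With OS = 0.180, ln OS = −1.715 and ζ = 1.715/3.579 = 0.479.
Then ω_n = 4/(ζ t_s) = 4/(0.479 × 0.950) = 8.79 rad/s.

ω_n ≈ 8.79 rad/s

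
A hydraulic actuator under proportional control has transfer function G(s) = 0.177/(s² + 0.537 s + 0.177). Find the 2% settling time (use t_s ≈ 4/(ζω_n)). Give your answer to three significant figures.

t_s ≈ 14.9 s

ω_n = √0.177 = 0.421 rad/s; ζ = 0.537/(2·0.421) = 0.638.
t_s ≈ 4/(ζω_n) = 4/(0.638·0.421) = 14.9 s.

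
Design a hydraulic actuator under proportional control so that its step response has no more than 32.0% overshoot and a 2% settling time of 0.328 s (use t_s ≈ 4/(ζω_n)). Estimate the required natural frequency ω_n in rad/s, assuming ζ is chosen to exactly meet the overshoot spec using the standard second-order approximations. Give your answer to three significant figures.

ω_n ≈ 35.8 rad/s

ζ = −ln(OS)/√(π² + (ln OS)²). With OS = 0.320, ln OS = −1.139 and ζ = 1.139/3.342 = 0.341.
From t_s ≈ 4/(ζω_n): ω_n = 4/(ζ·t_s) = 4/(0.341·0.328) = 35.8 rad/s.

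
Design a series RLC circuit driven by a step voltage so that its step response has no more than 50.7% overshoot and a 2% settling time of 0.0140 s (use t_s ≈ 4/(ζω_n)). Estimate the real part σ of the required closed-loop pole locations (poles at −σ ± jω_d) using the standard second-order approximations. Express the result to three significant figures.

σ ≈ 286

The settling-time spec alone fixes σ = ζω_n = 4/t_s = 4/0.0140 = 286.
(Overshoot then fixes ζ = 0.211 and hence ω_d = σ·√(1−ζ²)/ζ = 1320 rad/s.)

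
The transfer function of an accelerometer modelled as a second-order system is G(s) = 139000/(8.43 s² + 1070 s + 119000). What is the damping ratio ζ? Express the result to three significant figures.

ζ ≈ 0.534

Dividing through by 8.43: denominator becomes s² + 126.9 s + 14120.
So ω_n = √14120 = 119 rad/s and ζ = 126.9/(2·119) = 0.534.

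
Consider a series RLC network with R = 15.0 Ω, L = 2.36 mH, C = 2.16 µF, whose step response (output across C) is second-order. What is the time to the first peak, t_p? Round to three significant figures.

t_p ≈ 0.000230 s

For a series RLC circuit (capacitor voltage as output), ω_n = 1/√(LC) = 1/√(2.36 mH · 2.16 µF) = 14000 rad/s.
ζ = (R/2)·√(C/L) = (15.0/2)·√(2.16 µF/2.36 mH) = 0.227.
The damped frequency ω_d = ω_n√(1−ζ²) = 13600 rad/s. t_p = π/ω_d = 0.000230 s.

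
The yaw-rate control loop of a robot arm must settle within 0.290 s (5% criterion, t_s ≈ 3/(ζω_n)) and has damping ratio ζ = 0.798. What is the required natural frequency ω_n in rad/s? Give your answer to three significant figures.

ω_n ≈ 13.0 rad/s

Rearranging t_s ≈ 3/(ζω_n) gives ω_n = 3/(ζ·t_s) = 3/(0.798 × 0.290) = 13.0 rad/s.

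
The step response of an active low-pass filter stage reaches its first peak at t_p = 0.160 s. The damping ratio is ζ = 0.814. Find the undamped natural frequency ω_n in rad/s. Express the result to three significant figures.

ω_n ≈ 33.8 rad/s

Peak time t_p = π/ω_d, so ω_d = π/t_p = π/0.160 = 19.6 rad/s.
ω_n = ω_d/√(1−ζ²) = 19.6/√0.337 = 33.8 rad/s.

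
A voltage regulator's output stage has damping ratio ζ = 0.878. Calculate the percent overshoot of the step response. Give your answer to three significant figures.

%OS ≈ 0.314%

For an underdamped second-order system, %OS = 100·exp(−πζ/√(1−ζ²)).
πζ/√(1−ζ²) = π·0.878/√(1−0.771) = 5.763, so %OS = 100·e^(−5.763) = 0.314%.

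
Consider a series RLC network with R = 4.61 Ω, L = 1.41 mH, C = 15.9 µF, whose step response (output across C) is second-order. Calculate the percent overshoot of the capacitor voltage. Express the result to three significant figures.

For a series RLC circuit (capacitor voltage as output), ω_n = 1/√(LC) = 1/√(1.41 mH · 15.9 µF) = 6680 rad/s.
ζ = (R/2)·√(C/L) = (4.61/2)·√(15.9 µF/1.41 mH) = 0.245.
%OS = 100 e^{−πζ/√(1−ζ²)} with ζ = 0.245 gives 45.2%.

%OS ≈ 45.2%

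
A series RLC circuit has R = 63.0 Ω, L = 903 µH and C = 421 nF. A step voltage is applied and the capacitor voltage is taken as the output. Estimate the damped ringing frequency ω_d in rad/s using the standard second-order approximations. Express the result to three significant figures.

ω_d ≈ 37600 rad/s

For a series RLC circuit (capacitor voltage as output), ω_n = 1/√(LC) = 1/√(903 µH · 421 nF) = 51300 rad/s.
ζ = (R/2)·√(C/L) = (63.0/2)·√(421 nF/903 µH) = 0.680.
The damped frequency ω_d = ω_n√(1−ζ²) = 37600 rad/s.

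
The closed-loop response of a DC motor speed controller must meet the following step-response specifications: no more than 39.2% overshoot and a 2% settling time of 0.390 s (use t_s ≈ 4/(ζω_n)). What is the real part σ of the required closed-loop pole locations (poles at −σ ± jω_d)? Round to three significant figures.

σ ≈ 10.3

The settling-time spec alone fixes σ = ζω_n = 4/t_s = 4/0.390 = 10.3.
(Overshoot then fixes ζ = 0.286 and hence ω_d = σ·√(1−ζ²)/ζ = 34.4 rad/s.)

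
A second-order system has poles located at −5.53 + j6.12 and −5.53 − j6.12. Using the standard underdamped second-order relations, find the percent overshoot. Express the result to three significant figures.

%OS ≈ 5.85%

The poles are at −σ ± jω_d with σ = 5.53 and ω_d = 6.12, so ω_n = √(σ²+ω_d²) = 8.25 rad/s and ζ = σ/ω_n = 0.670.
%OS = 100 e^{−πζ/√(1−ζ²)} with ζ = 0.670 gives 5.85%.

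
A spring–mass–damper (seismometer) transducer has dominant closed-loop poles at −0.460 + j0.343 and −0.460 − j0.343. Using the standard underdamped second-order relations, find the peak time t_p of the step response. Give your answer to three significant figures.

t_p ≈ 9.16 s

t_p = π/ω_d with ω_d = 0.343 (the imaginary part), so t_p = 9.16 s.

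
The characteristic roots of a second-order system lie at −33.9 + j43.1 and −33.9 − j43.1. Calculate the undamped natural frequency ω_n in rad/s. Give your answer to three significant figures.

ω_n ≈ 54.8 rad/s

The poles are at −σ ± jω_d with σ = 33.9 and ω_d = 43.1, so ω_n = √(σ²+ω_d²) = 54.8 rad/s and ζ = σ/ω_n = 0.618.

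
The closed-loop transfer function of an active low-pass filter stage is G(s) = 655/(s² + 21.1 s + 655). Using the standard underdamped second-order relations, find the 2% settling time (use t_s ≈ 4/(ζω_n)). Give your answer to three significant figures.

Matching coefficients with s² + 2ζω_n s + ω_n² gives ω_n² = 655 ⇒ ω_n = 25.6 rad/s, and ζ = 21.1/(2ω_n) = 0.412.
t_s ≈ 4/(ζω_n) = 4/(0.412·25.6) = 0.379 s.

t_s ≈ 0.379 s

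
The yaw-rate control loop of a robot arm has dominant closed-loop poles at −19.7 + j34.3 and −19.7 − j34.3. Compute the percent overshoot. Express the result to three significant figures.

%OS ≈ 16.5%

The poles are at −σ ± jω_d with σ = 19.7 and ω_d = 34.3, so ω_n = √(σ²+ω_d²) = 39.6 rad/s and ζ = σ/ω_n = 0.498.
Overshoot: exp(−π·0.498/√(1−0.498²)) = 0.165, i.e. 16.5%.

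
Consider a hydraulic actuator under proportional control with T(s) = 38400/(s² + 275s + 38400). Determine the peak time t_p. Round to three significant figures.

t_p ≈ 0.0225 s

Comparing the denominator to s² + 2ζω_n s + ω_n²: ω_n = √38400 = 196 rad/s, and 2ζω_n = 275 so ζ = 275/(2·196) = 0.702.
The damped frequency ω_d = ω_n√(1−ζ²) = 140 rad/s. Then t_p = π/ω_d = 0.0225 s.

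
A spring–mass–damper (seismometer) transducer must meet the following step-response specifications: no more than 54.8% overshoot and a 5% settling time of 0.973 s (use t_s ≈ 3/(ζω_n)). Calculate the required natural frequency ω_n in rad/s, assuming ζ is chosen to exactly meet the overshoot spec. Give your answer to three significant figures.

From %OS = 100·exp(−πζ/√(1−ζ²)), invert to get ζ = −ln(OS)/√(π² + ln²(OS)) with OS = 0.548.
−ln 0.548 = 0.6015, so ζ = 0.6015/√(π² + 0.3618) = 0.188.
From t_s ≈ 3/(ζω_n): ω_n = 3/(ζ·t_s) = 3/(0.188·0.973) = 16.4 rad/s.

ω_n ≈ 16.4 rad/s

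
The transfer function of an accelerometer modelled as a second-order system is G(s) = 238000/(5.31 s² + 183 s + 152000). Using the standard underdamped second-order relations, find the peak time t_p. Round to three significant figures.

t_p ≈ 0.0187 s

Dividing through by 5.31: denominator becomes s² + 34.46 s + 28630.
So ω_n = √28630 = 169 rad/s and ζ = 34.46/(2·169) = 0.102.
ω_d = ω_n√(1−ζ²) = 168 rad/s. t_p = π/ω_d = 0.0187 s.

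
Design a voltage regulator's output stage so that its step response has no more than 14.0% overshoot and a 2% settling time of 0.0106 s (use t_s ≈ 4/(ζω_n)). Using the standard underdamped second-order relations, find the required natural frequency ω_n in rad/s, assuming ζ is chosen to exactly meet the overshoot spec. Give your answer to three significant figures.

ω_n ≈ 711 rad/s

Inverting the overshoot relation: ζ = |ln 0.140|/√(π² + ln²0.140) = 0.531.
From t_s ≈ 4/(ζω_n): ω_n = 4/(ζ·t_s) = 4/(0.531·0.0106) = 711 rad/s.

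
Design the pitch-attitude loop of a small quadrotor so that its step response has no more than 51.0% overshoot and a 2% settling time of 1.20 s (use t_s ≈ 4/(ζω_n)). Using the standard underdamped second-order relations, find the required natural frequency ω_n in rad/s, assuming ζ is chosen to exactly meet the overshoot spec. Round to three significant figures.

From %OS = 100·exp(−πζ/√(1−ζ²)), invert to get ζ = −ln(OS)/√(π² + ln²(OS)) with OS = 0.510.
−ln 0.510 = 0.6733, so ζ = 0.6733/√(π² + 0.4534) = 0.210.
From t_s ≈ 4/(ζω_n): ω_n = 4/(ζ·t_s) = 4/(0.210·1.20) = 15.9 rad/s.

ω_n ≈ 15.9 rad/s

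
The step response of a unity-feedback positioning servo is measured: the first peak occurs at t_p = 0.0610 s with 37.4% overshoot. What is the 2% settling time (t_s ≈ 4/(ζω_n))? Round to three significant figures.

t_s ≈ 0.248 s

From the overshoot, ζ = −ln(OS)/√(π²+ln²(OS)) = 0.299.
t_p = π/ω_d ⇒ ω_d = 51.5 rad/s; then ω_n = ω_d/√(1−ζ²) = 54.0 rad/s.
t_s ≈ 4/(ζω_n) = 4/(0.299·54.0) = 0.248 s.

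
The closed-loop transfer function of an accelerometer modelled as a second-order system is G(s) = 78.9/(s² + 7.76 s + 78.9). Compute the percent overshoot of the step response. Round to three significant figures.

Comparing the denominator to s² + 2ζω_n s + ω_n²: ω_n = √78.9 = 8.88 rad/s, and 2ζω_n = 7.76 so ζ = 7.76/(2·8.88) = 0.437.
%OS = 100·exp(−πζ/√(1−ζ²)) = 21.8%.

%OS ≈ 21.8%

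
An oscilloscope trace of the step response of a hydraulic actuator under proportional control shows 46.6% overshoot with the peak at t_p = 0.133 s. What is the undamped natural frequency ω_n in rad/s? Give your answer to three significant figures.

ω_n ≈ 24.3 rad/s

The overshoot fixes ζ = −ln(OS)/√(π²+ln²(OS)) = 0.236.
t_p = π/ω_d ⇒ ω_d = 23.6 rad/s; then ω_n = ω_d/√(1−ζ²) = 24.3 rad/s.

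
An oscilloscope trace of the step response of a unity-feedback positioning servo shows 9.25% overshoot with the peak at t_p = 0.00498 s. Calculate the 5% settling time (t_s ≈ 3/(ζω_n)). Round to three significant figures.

t_s ≈ 0.00628 s

The overshoot fixes ζ = −ln(OS)/√(π²+ln²(OS)) = 0.604.
From t_p = π/ω_d, ω_d = π/0.00498 = 631 rad/s, so ω_n = ω_d/√(1−ζ²) = 791 rad/s.
t_s ≈ 3/(ζω_n) = 3/(0.604·791) = 0.00628 s.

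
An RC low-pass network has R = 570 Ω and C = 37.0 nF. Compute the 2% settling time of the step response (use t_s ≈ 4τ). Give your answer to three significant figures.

t_s ≈ 0.0000844 s

τ = RC = 570 × 37.0 nF = 0.0000211 s.
t_s ≈ 4τ = 0.0000844 s.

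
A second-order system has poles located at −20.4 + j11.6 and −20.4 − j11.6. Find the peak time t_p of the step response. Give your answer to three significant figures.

t_p = π/ω_d with ω_d = 11.6 (the imaginary part), so t_p = 0.271 s.

t_p ≈ 0.271 s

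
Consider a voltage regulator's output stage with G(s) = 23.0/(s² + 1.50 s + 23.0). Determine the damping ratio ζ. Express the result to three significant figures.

ω_n = √23.0 = 4.80 rad/s; ζ = 1.50/(2·4.80) = 0.156.

ζ ≈ 0.156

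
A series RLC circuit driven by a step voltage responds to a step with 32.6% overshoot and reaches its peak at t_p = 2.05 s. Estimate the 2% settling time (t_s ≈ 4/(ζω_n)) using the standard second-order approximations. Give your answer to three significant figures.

The overshoot fixes ζ = −ln(OS)/√(π²+ln²(OS)) = 0.336.
t_p = π/ω_d ⇒ ω_d = 1.53 rad/s; then ω_n = ω_d/√(1−ζ²) = 1.63 rad/s.
t_s ≈ 4/(ζω_n) = 4/(0.336·1.63) = 7.32 s.

t_s ≈ 7.32 s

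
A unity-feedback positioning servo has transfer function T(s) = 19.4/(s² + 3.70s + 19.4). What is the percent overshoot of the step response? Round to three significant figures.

%OS ≈ 23.4%

Matching coefficients with s² + 2ζω_n s + ω_n² gives ω_n² = 19.4 ⇒ ω_n = 4.40 rad/s, and ζ = 3.70/(2ω_n) = 0.420.
%OS = 100 e^{−πζ/√(1−ζ²)} with ζ = 0.420 gives 23.4%.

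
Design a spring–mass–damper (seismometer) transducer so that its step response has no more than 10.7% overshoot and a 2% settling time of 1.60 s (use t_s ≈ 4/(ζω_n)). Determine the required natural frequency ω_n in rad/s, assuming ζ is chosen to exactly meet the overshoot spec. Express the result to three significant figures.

Inverting the overshoot relation: ζ = |ln 0.107|/√(π² + ln²0.107) = 0.580.
From t_s ≈ 4/(ζω_n): ω_n = 4/(ζ·t_s) = 4/(0.580·1.60) = 4.31 rad/s.

ω_n ≈ 4.31 rad/s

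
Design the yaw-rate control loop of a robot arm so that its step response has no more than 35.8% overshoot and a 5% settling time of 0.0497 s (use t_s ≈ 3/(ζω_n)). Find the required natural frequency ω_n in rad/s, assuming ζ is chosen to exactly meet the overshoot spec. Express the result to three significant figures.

ω_n ≈ 194 rad/s

Inverting the overshoot relation: ζ = |ln 0.358|/√(π² + ln²0.358) = 0.311.
From t_s ≈ 3/(ζω_n): ω_n = 3/(ζ·t_s) = 3/(0.311·0.0497) = 194 rad/s.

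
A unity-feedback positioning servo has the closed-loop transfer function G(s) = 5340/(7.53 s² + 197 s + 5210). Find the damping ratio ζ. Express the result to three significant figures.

Dividing through by 7.53: denominator becomes s² + 26.16 s + 691.9.
So ω_n = √691.9 = 26.3 rad/s and ζ = 26.16/(2·26.3) = 0.497.

ζ ≈ 0.497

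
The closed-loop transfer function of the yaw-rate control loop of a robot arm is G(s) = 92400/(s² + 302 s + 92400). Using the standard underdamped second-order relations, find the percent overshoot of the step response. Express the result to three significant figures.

%OS ≈ 16.6%

Comparing the denominator to s² + 2ζω_n s + ω_n²: ω_n = √92400 = 304 rad/s, and 2ζω_n = 302 so ζ = 302/(2·304) = 0.497.
%OS = 100·exp(−πζ/√(1−ζ²)) = 16.6%.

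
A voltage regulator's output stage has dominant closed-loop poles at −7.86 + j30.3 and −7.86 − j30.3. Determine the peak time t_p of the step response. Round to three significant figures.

t_p = π/ω_d with ω_d = 30.3 (the imaginary part), so t_p = 0.104 s.

t_p ≈ 0.104 s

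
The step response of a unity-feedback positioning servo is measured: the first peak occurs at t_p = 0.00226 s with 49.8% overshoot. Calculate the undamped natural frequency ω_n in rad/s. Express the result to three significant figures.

ω_n ≈ 1420 rad/s

ζ from %OS: ζ = |ln 0.498|/√(π²+ln²0.498) = 0.217.
From t_p = π/ω_d, ω_d = π/0.00226 = 1390 rad/s, so ω_n = ω_d/√(1−ζ²) = 1420 rad/s.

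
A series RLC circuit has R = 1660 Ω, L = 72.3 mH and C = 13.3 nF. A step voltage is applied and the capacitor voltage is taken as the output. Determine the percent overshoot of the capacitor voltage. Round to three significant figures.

For a series RLC circuit (capacitor voltage as output), ω_n = 1/√(LC) = 1/√(72.3 mH · 13.3 nF) = 32200 rad/s.
ζ = (R/2)·√(C/L) = (1660/2)·√(13.3 nF/72.3 mH) = 0.356.
%OS = 100 e^{−πζ/√(1−ζ²)} with ζ = 0.356 gives 30.2%.

%OS ≈ 30.2%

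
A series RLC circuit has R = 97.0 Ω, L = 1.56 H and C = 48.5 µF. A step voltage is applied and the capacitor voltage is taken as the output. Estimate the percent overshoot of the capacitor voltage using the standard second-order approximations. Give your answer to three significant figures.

For a series RLC circuit (capacitor voltage as output), ω_n = 1/√(LC) = 1/√(1.56 H · 48.5 µF) = 115 rad/s.
ζ = (R/2)·√(C/L) = (97.0/2)·√(48.5 µF/1.56 H) = 0.270.
%OS = 100 e^{−πζ/√(1−ζ²)} with ζ = 0.270 gives 41.4%.

%OS ≈ 41.4%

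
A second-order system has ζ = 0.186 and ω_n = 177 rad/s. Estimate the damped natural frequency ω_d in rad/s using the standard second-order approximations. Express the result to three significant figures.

ω_d ≈ 174 rad/s

ω_d = ω_n√(1−ζ²) = 177·√0.965 = 174 rad/s.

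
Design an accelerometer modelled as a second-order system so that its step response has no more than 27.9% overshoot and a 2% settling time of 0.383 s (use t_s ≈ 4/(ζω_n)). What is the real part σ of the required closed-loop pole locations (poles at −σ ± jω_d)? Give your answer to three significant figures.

σ ≈ 10.4

The settling-time spec alone fixes σ = ζω_n = 4/t_s = 4/0.383 = 10.4.
(Overshoot then fixes ζ = 0.376 and hence ω_d = σ·√(1−ζ²)/ζ = 25.7 rad/s.)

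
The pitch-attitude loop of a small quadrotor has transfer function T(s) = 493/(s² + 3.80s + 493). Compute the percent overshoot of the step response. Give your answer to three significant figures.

%OS ≈ 76.4%

Matching coefficients with s² + 2ζω_n s + ω_n² gives ω_n² = 493 ⇒ ω_n = 22.2 rad/s, and ζ = 3.80/(2ω_n) = 0.0856.
Overshoot: exp(−π·0.0856/√(1−0.0856²)) = 0.764, i.e. 76.4%.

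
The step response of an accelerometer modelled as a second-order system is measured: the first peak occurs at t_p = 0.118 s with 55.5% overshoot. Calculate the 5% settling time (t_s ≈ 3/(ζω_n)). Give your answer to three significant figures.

t_s ≈ 0.601 s

ζ from %OS: ζ = |ln 0.555|/√(π²+ln²0.555) = 0.184.
t_p = π/ω_d ⇒ ω_d = 26.6 rad/s; then ω_n = ω_d/√(1−ζ²) = 27.1 rad/s.
t_s ≈ 3/(ζω_n) = 3/(0.184·27.1) = 0.601 s.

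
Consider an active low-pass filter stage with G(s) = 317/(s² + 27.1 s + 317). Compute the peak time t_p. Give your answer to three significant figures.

Comparing the denominator to s² + 2ζω_n s + ω_n²: ω_n = √317 = 17.8 rad/s, and 2ζω_n = 27.1 so ζ = 27.1/(2·17.8) = 0.761.
The damped frequency ω_d = ω_n√(1−ζ²) = 11.5 rad/s. Then t_p = π/ω_d = 0.272 s.

t_p ≈ 0.272 s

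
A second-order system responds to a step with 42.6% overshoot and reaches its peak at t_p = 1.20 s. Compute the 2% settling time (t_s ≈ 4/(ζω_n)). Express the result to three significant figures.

t_s ≈ 5.63 s

The overshoot fixes ζ = −ln(OS)/√(π²+ln²(OS)) = 0.262.
t_p = π/ω_d ⇒ ω_d = 2.62 rad/s; then ω_n = ω_d/√(1−ζ²) = 2.71 rad/s.
t_s ≈ 4/(ζω_n) = 4/(0.262·2.71) = 5.63 s.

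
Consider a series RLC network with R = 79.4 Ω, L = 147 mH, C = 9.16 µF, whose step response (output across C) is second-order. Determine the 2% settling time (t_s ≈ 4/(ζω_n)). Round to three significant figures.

t_s ≈ 0.0148 s

For a series RLC circuit (capacitor voltage as output), ω_n = 1/√(LC) = 1/√(147 mH · 9.16 µF) = 862 rad/s.
ζ = (R/2)·√(C/L) = (79.4/2)·√(9.16 µF/147 mH) = 0.313.
t_s ≈ 4/(ζω_n) = 0.0148 s.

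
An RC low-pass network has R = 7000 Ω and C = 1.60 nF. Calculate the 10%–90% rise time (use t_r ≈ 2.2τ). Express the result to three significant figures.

t_r ≈ 0.0000246 s

τ = RC = 7000 × 1.60 nF = 0.0000112 s.
t_r ≈ 2.2τ = 0.0000246 s.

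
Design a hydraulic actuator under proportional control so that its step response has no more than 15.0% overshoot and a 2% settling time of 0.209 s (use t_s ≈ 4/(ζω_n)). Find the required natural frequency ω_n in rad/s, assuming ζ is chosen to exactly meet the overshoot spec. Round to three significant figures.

From %OS = 100·exp(−πζ/√(1−ζ²)), invert to get ζ = −ln(OS)/√(π² + ln²(OS)) with OS = 0.150.
−ln 0.150 = 1.897, so ζ = 1.897/√(π² + 3.599) = 0.517.
From t_s ≈ 4/(ζω_n): ω_n = 4/(ζ·t_s) = 4/(0.517·0.209) = 37.0 rad/s.

ω_n ≈ 37.0 rad/s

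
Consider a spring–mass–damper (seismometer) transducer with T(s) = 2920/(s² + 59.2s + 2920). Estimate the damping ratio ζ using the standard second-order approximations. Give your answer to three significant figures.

Comparing the denominator to s² + 2ζω_n s + ω_n²: ω_n = √2920 = 54.0 rad/s, and 2ζω_n = 59.2 so ζ = 59.2/(2·54.0) = 0.548.

ζ ≈ 0.548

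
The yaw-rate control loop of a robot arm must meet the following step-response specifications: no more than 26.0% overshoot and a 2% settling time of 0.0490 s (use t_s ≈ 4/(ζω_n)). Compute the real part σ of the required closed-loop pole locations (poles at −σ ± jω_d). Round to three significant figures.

σ ≈ 81.6

The settling-time spec alone fixes σ = ζω_n = 4/t_s = 4/0.0490 = 81.6.
(Overshoot then fixes ζ = 0.394 and hence ω_d = σ·√(1−ζ²)/ζ = 190 rad/s.)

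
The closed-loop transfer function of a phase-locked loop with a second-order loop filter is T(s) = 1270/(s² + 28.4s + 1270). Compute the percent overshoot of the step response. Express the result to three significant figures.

%OS ≈ 25.5%

Comparing the denominator to s² + 2ζω_n s + ω_n²: ω_n = √1270 = 35.6 rad/s, and 2ζω_n = 28.4 so ζ = 28.4/(2·35.6) = 0.398.
%OS = 100 e^{−πζ/√(1−ζ²)} with ζ = 0.398 gives 25.5%.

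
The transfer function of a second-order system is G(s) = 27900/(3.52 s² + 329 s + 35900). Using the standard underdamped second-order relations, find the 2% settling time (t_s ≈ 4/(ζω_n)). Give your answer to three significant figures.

t_s ≈ 0.0856 s

Dividing through by 3.52: denominator becomes s² + 93.47 s + 10200.
So ω_n = √10200 = 101 rad/s and ζ = 93.47/(2·101) = 0.463.
t_s ≈ 4/(ζω_n) = 0.0856 s.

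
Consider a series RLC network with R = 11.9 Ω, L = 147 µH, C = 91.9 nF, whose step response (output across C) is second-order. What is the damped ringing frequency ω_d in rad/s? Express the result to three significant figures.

For a series RLC circuit (capacitor voltage as output), ω_n = 1/√(LC) = 1/√(147 µH · 91.9 nF) = 272000 rad/s.
ζ = (R/2)·√(C/L) = (11.9/2)·√(91.9 nF/147 µH) = 0.149.
ω_d = ω_n√(1−ζ²) = 269000 rad/s.

ω_d ≈ 269000 rad/s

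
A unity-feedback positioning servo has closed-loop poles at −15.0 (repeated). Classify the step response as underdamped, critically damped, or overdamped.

critically damped

Since there is a repeated negative-real pole, the response is critically damped.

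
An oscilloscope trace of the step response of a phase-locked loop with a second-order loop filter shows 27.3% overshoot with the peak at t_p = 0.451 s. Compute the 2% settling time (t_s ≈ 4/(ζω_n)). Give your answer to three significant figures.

The overshoot fixes ζ = −ln(OS)/√(π²+ln²(OS)) = 0.382.
From t_p = π/ω_d, ω_d = π/0.451 = 6.97 rad/s, so ω_n = ω_d/√(1−ζ²) = 7.54 rad/s.
t_s ≈ 4/(ζω_n) = 4/(0.382·7.54) = 1.39 s.

t_s ≈ 1.39 s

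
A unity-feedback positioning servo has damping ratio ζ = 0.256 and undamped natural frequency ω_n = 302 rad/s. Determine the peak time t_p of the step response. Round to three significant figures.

The damped frequency is ω_d = ω_n√(1−ζ²) = 302·√(1−0.0655) = 292 rad/s.
Peak time t_p = π/ω_d = π/292 = 0.0108 s.

t_p ≈ 0.0108 s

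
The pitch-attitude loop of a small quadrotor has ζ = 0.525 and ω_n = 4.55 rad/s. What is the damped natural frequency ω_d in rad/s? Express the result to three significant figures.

ω_d ≈ 3.87 rad/s

ω_d = ω_n√(1−ζ²) = 4.55·√0.724 = 3.87 rad/s.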